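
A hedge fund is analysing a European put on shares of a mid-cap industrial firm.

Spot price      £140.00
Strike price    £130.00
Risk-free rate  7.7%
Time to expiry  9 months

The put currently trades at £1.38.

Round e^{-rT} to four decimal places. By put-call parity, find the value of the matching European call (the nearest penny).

£18.67

exp(−rT) = exp(−0.077·0.75) = 0.9439
Put-call parity: C − P = S − K·e^(−rT) = 140 − 130·0.9439 = 140 − 122.7070 = 17.2930
C = P + (C − P) = 1.38 + (17.2930) = 18.6730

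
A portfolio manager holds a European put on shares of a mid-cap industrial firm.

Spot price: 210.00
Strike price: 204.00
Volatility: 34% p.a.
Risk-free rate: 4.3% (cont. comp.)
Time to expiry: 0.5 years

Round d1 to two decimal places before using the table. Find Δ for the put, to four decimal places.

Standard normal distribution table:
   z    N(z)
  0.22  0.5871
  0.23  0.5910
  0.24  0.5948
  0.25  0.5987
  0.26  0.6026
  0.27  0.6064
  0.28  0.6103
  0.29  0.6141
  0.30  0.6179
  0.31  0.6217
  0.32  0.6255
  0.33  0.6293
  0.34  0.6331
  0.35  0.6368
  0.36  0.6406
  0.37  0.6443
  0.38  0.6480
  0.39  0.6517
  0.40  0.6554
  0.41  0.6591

T = 0.5;  σ√T = 0.2404
d₁ = [ln(210/204) + (0.043 + 0.34²/2)·0.5] / 0.2404 = [0.0290 + 0.0504] / 0.2404 = 0.3302 ≈ 0.33
N(d₁) = N(0.33) = 0.6293
Δ_put = N(d₁) − 1 = 0.6293 − 1 = -0.3707

-0.3707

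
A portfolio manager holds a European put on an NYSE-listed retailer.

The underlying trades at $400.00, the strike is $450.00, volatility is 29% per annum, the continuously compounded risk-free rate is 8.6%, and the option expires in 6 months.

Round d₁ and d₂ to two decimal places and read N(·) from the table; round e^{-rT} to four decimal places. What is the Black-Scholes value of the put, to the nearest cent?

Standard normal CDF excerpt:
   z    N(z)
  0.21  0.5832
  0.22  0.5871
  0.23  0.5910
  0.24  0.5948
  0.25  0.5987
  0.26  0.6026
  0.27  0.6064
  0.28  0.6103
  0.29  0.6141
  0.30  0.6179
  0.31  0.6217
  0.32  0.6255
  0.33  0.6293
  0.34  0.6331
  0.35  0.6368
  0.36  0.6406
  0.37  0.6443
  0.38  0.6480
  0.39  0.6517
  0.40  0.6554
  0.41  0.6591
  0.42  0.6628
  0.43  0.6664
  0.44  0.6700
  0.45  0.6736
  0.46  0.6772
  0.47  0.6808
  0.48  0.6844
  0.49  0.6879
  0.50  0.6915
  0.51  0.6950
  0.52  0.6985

$52.42

σ√T = 0.29 × 0.7071 = 0.2051
d₁ = [ln(400/450) + (0.086 + 0.29²/2)·0.5] / 0.2051 = [-0.1178 + 0.0640] / 0.2051 = -0.2622 ≈ -0.26
d₂ = d₁ − σ√T = -0.2622 − 0.2051 = -0.4672 ≈ -0.47
exp(−rT) = exp(−0.086·0.5) = 0.9579
P = 450·0.9579·N(0.47) − 400·N(0.26) = 450·0.9579·0.6808 − 400·0.6026 = 293.4622 − 241.0400 = 52.4222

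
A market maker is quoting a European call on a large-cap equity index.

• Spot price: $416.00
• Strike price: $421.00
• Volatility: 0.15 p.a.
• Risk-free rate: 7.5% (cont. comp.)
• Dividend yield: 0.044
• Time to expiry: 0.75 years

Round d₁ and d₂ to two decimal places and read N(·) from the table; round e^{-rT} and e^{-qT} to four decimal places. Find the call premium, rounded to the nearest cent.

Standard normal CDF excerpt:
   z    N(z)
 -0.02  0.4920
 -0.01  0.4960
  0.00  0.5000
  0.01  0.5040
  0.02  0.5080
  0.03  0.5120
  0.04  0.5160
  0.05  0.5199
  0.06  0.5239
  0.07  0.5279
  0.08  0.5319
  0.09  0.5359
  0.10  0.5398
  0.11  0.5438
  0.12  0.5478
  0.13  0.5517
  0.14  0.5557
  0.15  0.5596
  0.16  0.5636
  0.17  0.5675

T = 0.75;  σ√T = 0.1299
d₁ = [ln(416/421) + (0.075 − 0.044 + 0.15²/2)·0.75] / 0.1299 = [-0.0119 + 0.0317] / 0.1299 = 0.1520 ≈ 0.15
d₂ = d₁ − σ√T = 0.1520 − 0.1299 = 0.0221 ≈ 0.02
exp(−qT) = exp(−0.044·0.75) = 0.9675;  exp(−rT) = exp(−0.075·0.75) = 0.9453
N(d₁) = N(0.15) = 0.5596;  N(d₂) = N(0.02) = 0.5080
C = 416·0.9675·0.5596 − 421·0.9453·0.5080 = 225.2278 − 202.1694 = 23.0584

$23.06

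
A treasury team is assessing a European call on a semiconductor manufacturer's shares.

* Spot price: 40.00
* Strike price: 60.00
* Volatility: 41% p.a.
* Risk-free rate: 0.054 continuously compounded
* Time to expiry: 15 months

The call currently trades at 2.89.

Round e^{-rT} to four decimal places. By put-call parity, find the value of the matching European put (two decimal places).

e^(−rT) = e^(−0.054·1.25) = 0.9347
Put-call parity: C − P = S − K·e^(−rT) = 40 − 60·0.9347 = 40 − 56.0820 = -16.0820
P = C − (C − P) = 2.89 − (-16.0820) = 18.9720

18.97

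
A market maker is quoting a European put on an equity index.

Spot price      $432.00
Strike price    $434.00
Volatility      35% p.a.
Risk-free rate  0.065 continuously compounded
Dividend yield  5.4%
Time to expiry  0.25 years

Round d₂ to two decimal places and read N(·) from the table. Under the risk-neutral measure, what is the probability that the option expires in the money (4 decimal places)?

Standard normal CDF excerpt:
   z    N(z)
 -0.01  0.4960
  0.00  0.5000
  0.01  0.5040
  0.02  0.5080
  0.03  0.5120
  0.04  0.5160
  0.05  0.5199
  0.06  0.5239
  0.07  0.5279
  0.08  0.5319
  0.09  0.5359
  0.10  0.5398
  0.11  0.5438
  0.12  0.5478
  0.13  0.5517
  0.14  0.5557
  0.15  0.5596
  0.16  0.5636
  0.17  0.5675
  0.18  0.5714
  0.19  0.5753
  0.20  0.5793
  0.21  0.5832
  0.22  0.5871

T = 0.25;  σ√T = 0.1750
d₁ = [ln(432/434) + (0.065 − 0.054 + 0.35²/2)·0.25] / 0.1750 = [-0.0046 + 0.0181] / 0.1750 = 0.0768 ⇒ 0.08
d₂ = d₁ − σ√T = 0.0768 − 0.1750 = -0.0982 ⇒ -0.10
Risk-neutral Pr[S_T < K] = N(−d₂) = N(0.10) = 0.5398

0.5398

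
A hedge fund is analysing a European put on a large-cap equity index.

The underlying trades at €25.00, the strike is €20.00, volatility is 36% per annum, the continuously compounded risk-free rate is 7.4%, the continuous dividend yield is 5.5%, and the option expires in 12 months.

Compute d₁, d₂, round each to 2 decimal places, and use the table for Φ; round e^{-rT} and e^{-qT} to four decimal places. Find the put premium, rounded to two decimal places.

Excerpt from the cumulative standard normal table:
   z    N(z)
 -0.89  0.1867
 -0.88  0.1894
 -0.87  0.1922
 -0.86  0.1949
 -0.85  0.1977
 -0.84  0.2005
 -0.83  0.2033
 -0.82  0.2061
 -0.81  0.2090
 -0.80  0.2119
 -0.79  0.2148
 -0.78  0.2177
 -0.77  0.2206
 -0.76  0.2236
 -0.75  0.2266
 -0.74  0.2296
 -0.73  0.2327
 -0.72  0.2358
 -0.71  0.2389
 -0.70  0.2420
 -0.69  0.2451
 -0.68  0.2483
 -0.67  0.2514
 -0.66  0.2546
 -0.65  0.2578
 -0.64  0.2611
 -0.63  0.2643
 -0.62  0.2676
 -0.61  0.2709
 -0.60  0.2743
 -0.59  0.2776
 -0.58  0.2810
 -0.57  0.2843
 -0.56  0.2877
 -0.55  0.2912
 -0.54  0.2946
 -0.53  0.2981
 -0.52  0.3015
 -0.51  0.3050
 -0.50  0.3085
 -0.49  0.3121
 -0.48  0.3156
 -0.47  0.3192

€1.12

σ√T = 0.36 × 1.0000 = 0.3600
d₁ = [ln(25/20) + (0.074 − 0.055 + 0.36²/2)·1] / 0.3600 = [0.2231 + 0.0838] / 0.3600 = 0.8526 → 0.85
d₂ = d₁ − σ√T = 0.8526 − 0.3600 = 0.4926 → 0.49
e^(−qT) = e^(−0.055·1) = 0.9465;  e^(−rT) = e^(−0.074·1) = 0.9287
N(−d₂) = N(-0.49) = 0.3121;  N(−d₁) = N(-0.85) = 0.1977
P = 20·0.9287·0.3121 − 25·0.9465·0.1977 = 5.7969 − 4.6781 = 1.1189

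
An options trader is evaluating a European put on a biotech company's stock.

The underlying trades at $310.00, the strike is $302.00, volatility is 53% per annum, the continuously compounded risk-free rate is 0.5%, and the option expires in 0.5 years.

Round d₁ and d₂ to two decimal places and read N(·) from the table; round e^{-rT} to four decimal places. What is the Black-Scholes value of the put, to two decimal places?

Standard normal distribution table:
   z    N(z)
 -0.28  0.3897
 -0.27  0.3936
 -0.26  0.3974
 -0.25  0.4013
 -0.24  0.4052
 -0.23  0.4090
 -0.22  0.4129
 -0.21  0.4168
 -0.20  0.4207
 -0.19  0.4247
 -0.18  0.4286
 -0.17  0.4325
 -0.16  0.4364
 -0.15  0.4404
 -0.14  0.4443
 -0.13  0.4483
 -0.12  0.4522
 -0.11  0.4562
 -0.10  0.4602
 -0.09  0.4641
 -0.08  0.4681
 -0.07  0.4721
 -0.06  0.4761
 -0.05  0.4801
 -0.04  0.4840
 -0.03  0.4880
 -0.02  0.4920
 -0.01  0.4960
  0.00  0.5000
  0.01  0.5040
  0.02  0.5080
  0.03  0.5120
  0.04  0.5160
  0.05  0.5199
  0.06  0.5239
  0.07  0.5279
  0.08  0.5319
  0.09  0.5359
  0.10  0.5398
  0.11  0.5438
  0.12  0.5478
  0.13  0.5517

$40.62

T = 0.5;  σ√T = 0.3748
ln(S/K) + (r + σ²/2)T = ln(310/302) + (0.005 + 0.53²/2)·0.5 = 0.0261 + 0.0727 = 0.0989
d₁ = 0.0989 / 0.3748 = 0.2638 → 0.26
d₂ = d₁ − σ√T = 0.2638 − 0.3748 = -0.1109 → -0.11
exp(−rT) = exp(−0.005·0.5) = 0.9975
N(−d₂) = N(0.11) = 0.5438;  N(−d₁) = N(-0.26) = 0.3974
P = 302·0.9975·0.5438 − 310·0.3974 = 163.8170 − 123.1940 = 40.6230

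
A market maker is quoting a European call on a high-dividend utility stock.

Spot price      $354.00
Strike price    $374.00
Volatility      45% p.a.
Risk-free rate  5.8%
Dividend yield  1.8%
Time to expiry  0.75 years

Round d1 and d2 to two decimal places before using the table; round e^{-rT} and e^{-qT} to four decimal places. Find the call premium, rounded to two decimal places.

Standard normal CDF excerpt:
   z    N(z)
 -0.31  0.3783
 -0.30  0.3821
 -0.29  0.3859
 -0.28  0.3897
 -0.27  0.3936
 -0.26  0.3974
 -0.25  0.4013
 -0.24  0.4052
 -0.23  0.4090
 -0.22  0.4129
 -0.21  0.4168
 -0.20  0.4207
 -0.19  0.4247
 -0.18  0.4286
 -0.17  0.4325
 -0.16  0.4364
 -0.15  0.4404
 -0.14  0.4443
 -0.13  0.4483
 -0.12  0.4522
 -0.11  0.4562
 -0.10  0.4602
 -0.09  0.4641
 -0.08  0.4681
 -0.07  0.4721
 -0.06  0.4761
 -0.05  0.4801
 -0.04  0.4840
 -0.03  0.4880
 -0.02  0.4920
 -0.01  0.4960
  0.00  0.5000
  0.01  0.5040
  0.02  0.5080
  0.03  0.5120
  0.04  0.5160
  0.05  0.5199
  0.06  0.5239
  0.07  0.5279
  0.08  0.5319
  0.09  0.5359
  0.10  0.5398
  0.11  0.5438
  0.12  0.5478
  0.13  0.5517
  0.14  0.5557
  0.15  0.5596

$50.39

σ√T = 0.45 × 0.8660 = 0.3897
ln(S/K) + (r − q + σ²/2)T = ln(354/374) + (0.058 − 0.018 + 0.45²/2)·0.75 = -0.0550 + 0.1059 = 0.0510
d₁ = 0.0510 / 0.3897 = 0.1308 ⇒ 0.13
d₂ = d₁ − σ√T = 0.1308 − 0.3897 = -0.2589 ⇒ -0.26
exp(−qT) = exp(−0.018·0.75) = 0.9866;  exp(−rT) = exp(−0.058·0.75) = 0.9574
N(d₁) = N(0.13) = 0.5517;  N(d₂) = N(-0.26) = 0.3974
C = 354·0.9866·0.5517 − 374·0.9574·0.3974 = 192.6848 − 142.2961 = 50.3887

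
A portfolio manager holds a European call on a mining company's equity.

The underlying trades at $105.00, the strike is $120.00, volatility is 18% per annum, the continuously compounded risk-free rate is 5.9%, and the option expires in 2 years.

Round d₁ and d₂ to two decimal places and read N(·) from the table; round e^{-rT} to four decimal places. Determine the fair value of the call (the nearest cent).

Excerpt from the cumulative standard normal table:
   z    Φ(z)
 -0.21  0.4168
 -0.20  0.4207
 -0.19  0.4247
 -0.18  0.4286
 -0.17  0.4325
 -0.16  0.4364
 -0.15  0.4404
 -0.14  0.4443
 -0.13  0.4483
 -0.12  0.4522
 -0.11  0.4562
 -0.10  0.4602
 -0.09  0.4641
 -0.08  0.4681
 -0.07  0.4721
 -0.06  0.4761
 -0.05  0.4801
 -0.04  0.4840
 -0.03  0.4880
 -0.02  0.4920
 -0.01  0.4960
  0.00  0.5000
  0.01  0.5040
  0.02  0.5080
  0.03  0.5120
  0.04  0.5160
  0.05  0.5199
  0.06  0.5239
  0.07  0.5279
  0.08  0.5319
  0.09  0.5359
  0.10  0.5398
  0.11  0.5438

$10.14

σ√T = 0.18 × 1.4142 = 0.2546
ln(S/K) + (r + σ²/2)T = ln(105/120) + (0.059 + 0.18²/2)·2 = -0.1335 + 0.1504 = 0.0169
d₁ = 0.0169 / 0.2546 = 0.0663 which rounds to 0.07
d₂ = d₁ − σ√T = 0.0663 − 0.2546 = -0.1883 which rounds to -0.19
e^(−rT) = e^(−0.059·2) = 0.8887
N(d₁) = N(0.07) = 0.5279;  N(d₂) = N(-0.19) = 0.4247
C = 105·0.5279 − 120·0.8887·0.4247 = 55.4295 − 45.2917 = 10.1378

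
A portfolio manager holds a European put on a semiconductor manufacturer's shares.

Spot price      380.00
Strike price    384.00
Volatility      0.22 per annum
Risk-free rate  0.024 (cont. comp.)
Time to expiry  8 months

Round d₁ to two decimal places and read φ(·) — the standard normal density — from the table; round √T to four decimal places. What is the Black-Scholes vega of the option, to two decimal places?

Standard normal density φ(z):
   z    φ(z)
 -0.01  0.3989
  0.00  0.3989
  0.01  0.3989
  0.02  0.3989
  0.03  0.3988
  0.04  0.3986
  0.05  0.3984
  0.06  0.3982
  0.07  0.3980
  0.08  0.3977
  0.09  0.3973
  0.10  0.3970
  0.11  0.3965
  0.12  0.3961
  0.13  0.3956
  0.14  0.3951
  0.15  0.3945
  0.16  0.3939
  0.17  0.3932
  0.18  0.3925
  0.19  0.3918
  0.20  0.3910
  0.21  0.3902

122.90

T = 0.6667;  σ√T = 0.1796
ln(S/K) + (r + σ²/2)T = ln(380/384) + (0.024 + 0.22²/2)·0.6667 = -0.0105 + 0.0321 = 0.0217
d₁ = 0.0217 / 0.1796 = 0.1206 ≈ 0.12
√T = √0.6667 = 0.8165
φ(d₁) = φ(0.12) = 0.3961
vega = S·φ(d₁)·√T = 380·0.3961·0.8165 = 122.8979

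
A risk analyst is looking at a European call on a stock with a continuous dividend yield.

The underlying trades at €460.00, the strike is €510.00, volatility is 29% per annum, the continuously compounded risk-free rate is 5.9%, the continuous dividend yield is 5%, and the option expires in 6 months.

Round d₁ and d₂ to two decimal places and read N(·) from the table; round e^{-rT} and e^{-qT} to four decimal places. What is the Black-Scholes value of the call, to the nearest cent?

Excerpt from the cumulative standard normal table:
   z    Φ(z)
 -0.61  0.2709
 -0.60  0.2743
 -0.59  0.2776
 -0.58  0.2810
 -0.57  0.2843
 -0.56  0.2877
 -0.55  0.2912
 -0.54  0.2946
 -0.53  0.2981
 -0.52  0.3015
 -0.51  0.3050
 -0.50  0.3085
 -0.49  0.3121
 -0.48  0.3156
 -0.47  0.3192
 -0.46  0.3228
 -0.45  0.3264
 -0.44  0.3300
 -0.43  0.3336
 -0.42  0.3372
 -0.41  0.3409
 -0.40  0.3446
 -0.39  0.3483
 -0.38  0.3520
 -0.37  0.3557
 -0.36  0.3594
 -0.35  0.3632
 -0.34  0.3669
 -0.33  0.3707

€18.78

σ√T = 0.29 × 0.7071 = 0.2051
ln(S/K) + (r − q + σ²/2)T = ln(460/510) + (0.059 − 0.05 + 0.29²/2)·0.5 = -0.1032 + 0.0255 = -0.0777
d₁ = -0.0777 / 0.2051 = -0.3787 ⇒ -0.38
d₂ = d₁ − σ√T = -0.3787 − 0.2051 = -0.5838 ⇒ -0.58
e^(−qT) = e^(−0.05·0.5) = 0.9753;  e^(−rT) = e^(−0.059·0.5) = 0.9709
C = 460·0.9753·N(-0.38) − 510·0.9709·N(-0.58) = 460·0.9753·0.3520 − 510·0.9709·0.2810 = 157.9206 − 139.1397 = 18.7809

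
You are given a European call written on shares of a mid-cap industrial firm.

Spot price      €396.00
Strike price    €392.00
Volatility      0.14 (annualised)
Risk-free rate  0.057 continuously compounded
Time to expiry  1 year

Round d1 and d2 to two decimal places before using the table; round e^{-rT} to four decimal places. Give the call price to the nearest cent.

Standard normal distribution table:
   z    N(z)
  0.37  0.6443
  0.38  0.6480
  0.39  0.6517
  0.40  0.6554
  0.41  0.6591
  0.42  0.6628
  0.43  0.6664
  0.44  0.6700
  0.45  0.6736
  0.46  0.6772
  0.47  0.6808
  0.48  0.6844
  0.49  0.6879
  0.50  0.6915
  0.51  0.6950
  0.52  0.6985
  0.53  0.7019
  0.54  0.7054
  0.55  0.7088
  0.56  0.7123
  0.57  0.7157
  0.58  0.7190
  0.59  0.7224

T = 1;  σ√T = 0.1400
d₁ = [ln(396/392) + (0.057 + 0.14²/2)·1] / 0.1400 = [0.0102 + 0.0668] / 0.1400 = 0.5497 which rounds to 0.55
d₂ = d₁ − σ√T = 0.5497 − 0.1400 = 0.4097 which rounds to 0.41
e^(−rT) = e^(−0.057·1) = 0.9446
N(d₁) = N(0.55) = 0.7088;  N(d₂) = N(0.41) = 0.6591
C = 396·0.7088 − 392·0.9446·0.6591 = 280.6848 − 244.0537 = 36.6311

€36.63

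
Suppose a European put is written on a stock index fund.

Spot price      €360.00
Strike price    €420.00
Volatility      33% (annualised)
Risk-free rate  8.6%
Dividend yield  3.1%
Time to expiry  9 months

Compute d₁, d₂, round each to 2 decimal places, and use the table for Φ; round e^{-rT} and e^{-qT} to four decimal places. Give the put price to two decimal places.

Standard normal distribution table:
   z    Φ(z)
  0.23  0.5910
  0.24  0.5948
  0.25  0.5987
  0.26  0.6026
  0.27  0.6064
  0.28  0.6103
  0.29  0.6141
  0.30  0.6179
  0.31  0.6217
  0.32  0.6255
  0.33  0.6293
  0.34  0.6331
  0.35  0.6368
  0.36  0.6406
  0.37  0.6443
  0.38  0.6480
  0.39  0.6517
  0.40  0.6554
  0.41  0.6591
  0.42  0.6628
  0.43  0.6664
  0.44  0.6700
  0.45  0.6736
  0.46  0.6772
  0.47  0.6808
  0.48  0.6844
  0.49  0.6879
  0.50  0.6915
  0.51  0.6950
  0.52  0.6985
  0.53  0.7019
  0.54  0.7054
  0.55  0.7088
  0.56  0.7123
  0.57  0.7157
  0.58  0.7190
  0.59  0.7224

T = 0.75;  σ√T = 0.2858
ln(S/K) + (r − q + σ²/2)T = ln(360/420) + (0.086 − 0.031 + 0.33²/2)·0.75 = -0.1542 + 0.0821 = -0.0721
d₁ = -0.0721 / 0.2858 = -0.2522 ⇒ -0.25
d₂ = d₁ − σ√T = -0.2522 − 0.2858 = -0.5379 ⇒ -0.54
exp(−qT) = exp(−0.031·0.75) = 0.9770;  exp(−rT) = exp(−0.086·0.75) = 0.9375
N(−d₂) = N(0.54) = 0.7054;  N(−d₁) = N(0.25) = 0.5987
P = 420·0.9375·0.7054 − 360·0.9770·0.5987 = 277.7513 − 210.5748 = 67.1765

€67.18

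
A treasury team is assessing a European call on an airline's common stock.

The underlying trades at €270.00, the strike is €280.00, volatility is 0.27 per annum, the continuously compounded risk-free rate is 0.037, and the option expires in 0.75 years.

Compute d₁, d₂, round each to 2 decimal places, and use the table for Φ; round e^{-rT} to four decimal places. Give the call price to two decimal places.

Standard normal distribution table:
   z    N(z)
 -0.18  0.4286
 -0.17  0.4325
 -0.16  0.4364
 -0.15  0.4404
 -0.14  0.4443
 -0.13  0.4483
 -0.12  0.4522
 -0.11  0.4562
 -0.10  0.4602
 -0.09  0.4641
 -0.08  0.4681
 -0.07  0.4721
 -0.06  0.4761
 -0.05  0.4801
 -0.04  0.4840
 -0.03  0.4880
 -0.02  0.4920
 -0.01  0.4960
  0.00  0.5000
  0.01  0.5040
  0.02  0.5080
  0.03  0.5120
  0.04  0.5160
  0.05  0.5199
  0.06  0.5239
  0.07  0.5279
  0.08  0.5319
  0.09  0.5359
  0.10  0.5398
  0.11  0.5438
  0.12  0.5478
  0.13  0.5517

€23.68

σ√T = 0.27·√0.75 = 0.2338
d₁ = [ln(270/280) + (0.037 + 0.27²/2)·0.75] / 0.2338 = [-0.0364 + 0.0551] / 0.2338 = 0.0801 ≈ 0.08
d₂ = d₁ − σ√T = 0.0801 − 0.2338 = -0.1538 ≈ -0.15
exp(−rT) = exp(−0.037·0.75) = 0.9726
N(d₁) = N(0.08) = 0.5319;  N(d₂) = N(-0.15) = 0.4404
C = 270·0.5319 − 280·0.9726·0.4404 = 143.6130 − 119.9333 = 23.6797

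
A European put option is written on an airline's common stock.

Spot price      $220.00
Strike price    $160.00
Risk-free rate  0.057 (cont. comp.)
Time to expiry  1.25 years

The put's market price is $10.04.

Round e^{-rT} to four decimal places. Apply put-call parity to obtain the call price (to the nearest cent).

$81.05

e^(−rT) = e^(−0.057·1.25) = 0.9312
Put-call parity: C − P = S − K·e^(−rT) = 220 − 160·0.9312 = 220 − 148.9920 = 71.0080
C = P + (C − P) = 10.04 + (71.0080) = 81.0480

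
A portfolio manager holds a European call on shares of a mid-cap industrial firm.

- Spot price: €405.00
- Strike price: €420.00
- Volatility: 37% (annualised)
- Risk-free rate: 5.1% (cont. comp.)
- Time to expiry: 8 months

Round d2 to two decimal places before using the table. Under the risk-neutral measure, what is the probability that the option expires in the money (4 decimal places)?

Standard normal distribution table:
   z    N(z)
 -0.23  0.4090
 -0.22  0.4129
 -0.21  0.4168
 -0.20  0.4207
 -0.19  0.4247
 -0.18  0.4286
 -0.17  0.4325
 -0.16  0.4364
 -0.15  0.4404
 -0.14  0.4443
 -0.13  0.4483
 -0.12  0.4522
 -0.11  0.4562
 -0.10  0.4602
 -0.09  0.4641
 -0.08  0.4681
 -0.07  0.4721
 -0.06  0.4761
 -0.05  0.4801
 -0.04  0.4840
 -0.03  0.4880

σ√T = 0.37 × 0.8165 = 0.3021
d₁ = [ln(405/420) + (0.051 + 0.37²/2)·0.6667] / 0.3021 = [-0.0364 + 0.0796] / 0.3021 = 0.1432 → 0.14
d₂ = d₁ − σ√T = 0.1432 − 0.3021 = -0.1589 → -0.16
Pr(exercise) under Q = N(d₂) = 0.4364

0.4364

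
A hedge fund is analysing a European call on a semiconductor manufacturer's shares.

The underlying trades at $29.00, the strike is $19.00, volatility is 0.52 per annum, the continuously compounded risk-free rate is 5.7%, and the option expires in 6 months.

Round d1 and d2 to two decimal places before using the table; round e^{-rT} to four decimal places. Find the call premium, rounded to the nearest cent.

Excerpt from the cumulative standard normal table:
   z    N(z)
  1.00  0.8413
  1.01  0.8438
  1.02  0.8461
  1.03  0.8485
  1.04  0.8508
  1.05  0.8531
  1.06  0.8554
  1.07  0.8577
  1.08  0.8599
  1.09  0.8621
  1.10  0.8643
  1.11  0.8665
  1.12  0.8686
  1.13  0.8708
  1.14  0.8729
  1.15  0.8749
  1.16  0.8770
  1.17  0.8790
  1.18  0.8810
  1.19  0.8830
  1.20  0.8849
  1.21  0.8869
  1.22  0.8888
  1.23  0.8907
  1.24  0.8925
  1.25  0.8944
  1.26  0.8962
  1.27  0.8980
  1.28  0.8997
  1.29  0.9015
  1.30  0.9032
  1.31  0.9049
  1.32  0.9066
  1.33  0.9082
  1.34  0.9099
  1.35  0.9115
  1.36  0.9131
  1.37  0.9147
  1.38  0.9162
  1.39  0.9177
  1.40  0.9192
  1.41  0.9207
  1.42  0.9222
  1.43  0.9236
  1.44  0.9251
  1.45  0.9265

$10.99

σ√T = 0.52·√0.5 = 0.3677
ln(S/K) + (r + σ²/2)T = ln(29/19) + (0.057 + 0.52²/2)·0.5 = 0.4229 + 0.0961 = 0.5190
d₁ = 0.5190 / 0.3677 = 1.4114 which rounds to 1.41
d₂ = d₁ − σ√T = 1.4114 − 0.3677 = 1.0437 which rounds to 1.04
e^(−rT) = e^(−0.057·0.5) = 0.9719
N(d₁) = N(1.41) = 0.9207;  N(d₂) = N(1.04) = 0.8508
C = 29·0.9207 − 19·0.9719·0.8508 = 26.7003 − 15.7110 = 10.9893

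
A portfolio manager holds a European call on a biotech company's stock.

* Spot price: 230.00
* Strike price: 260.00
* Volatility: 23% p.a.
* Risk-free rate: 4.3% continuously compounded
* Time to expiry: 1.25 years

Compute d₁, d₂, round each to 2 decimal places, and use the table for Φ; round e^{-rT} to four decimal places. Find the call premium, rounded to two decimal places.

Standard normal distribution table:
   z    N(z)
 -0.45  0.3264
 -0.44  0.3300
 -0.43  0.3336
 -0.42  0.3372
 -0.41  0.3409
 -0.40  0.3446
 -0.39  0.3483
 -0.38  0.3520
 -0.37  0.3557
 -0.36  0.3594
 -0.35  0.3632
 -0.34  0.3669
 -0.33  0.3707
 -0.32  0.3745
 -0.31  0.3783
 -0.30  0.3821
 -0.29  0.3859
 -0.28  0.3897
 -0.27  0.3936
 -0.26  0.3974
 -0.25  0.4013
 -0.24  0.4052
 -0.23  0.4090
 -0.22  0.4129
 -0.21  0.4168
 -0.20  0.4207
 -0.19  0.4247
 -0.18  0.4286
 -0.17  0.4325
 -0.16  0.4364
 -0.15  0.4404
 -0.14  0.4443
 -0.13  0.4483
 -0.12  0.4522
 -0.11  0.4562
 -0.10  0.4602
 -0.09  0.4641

σ√T = 0.23 × 1.1180 = 0.2571
ln(S/K) + (r + σ²/2)T = ln(230/260) + (0.043 + 0.23²/2)·1.25 = -0.1226 + 0.0868 = -0.0358
d₁ = -0.0358 / 0.2571 = -0.1392 ⇒ -0.14
d₂ = d₁ − σ√T = -0.1392 − 0.2571 = -0.3963 ⇒ -0.40
exp(−rT) = exp(−0.043·1.25) = 0.9477
N(d₁) = N(-0.14) = 0.4443;  N(d₂) = N(-0.40) = 0.3446
C = 230·0.4443 − 260·0.9477·0.3446 = 102.1890 − 84.9101 = 17.2789

17.28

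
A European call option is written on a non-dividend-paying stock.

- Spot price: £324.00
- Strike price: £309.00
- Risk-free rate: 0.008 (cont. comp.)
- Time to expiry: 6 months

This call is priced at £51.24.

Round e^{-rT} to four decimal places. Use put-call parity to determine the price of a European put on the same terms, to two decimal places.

£35.00

exp(−rT) = exp(−0.008·0.5) = 0.9960
Put-call parity: C − P = S − K·e^(−rT) = 324 − 309·0.9960 = 324 − 307.7640 = 16.2360
P = C − (C − P) = 51.24 − (16.2360) = 35.0040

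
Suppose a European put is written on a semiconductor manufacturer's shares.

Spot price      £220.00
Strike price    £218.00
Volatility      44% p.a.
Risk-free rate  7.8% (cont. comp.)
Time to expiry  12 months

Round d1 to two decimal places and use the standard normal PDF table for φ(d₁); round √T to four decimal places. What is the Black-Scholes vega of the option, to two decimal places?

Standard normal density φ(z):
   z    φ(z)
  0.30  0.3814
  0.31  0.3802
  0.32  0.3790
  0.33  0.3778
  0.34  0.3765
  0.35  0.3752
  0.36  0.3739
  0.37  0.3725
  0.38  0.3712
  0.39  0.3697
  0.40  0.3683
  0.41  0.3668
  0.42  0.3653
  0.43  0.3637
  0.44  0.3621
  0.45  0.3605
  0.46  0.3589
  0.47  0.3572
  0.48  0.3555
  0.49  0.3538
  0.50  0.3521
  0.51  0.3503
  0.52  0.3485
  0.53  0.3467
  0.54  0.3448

σ√T = 0.44 × 1.0000 = 0.4400
d₁ = [ln(220/218) + (0.078 + ½·0.44²)·1] / (σ√T) = (0.0091 + 0.1748) / 0.4400 = 0.4180 which rounds to 0.42
√T = √1 = 1.0000
φ(d₁) = φ(0.42) = 0.3653
vega = S·φ(d₁)·√T = 220·0.3653·1.0000 = 80.3660
(Call and put vega coincide under Black-Scholes.)

80.37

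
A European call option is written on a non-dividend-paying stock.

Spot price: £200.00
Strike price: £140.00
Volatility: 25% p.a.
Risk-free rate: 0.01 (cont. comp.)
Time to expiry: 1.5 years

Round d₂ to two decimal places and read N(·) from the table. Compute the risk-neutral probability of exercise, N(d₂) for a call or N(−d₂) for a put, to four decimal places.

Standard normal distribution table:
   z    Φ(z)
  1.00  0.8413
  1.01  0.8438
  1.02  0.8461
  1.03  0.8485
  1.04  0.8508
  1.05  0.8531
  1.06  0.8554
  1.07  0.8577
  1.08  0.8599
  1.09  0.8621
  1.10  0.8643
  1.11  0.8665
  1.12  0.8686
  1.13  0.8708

0.8554

σ√T = 0.25·√1.5 = 0.3062
ln(S/K) + (r + σ²/2)T = ln(200/140) + (0.01 + 0.25²/2)·1.5 = 0.3567 + 0.0619 = 0.4185
d₁ = 0.4185 / 0.3062 = 1.3670 → 1.37
d₂ = d₁ − σ√T = 1.3670 − 0.3062 = 1.0608 → 1.06
Pr(exercise) under Q = N(d₂) = 0.8554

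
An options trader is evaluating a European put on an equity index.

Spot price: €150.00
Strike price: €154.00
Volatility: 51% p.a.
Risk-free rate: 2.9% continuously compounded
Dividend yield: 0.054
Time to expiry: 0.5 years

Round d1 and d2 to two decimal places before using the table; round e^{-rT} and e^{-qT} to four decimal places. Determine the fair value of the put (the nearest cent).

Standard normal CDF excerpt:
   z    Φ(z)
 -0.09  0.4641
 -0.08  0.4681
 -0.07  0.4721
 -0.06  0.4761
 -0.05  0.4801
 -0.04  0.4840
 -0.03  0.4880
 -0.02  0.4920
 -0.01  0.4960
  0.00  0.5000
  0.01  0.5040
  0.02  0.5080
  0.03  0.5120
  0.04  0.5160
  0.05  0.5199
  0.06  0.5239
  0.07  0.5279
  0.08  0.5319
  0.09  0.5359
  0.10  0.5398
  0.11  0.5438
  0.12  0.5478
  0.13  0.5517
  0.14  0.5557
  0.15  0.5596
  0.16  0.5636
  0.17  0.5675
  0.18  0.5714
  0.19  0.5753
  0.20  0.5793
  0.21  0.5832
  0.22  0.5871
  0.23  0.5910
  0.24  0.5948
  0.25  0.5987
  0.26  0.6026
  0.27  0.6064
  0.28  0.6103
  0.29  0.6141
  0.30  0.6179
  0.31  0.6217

σ√T = 0.51 × 0.7071 = 0.3606
d₁ = [ln(150/154) + (0.029 − 0.054 + 0.51²/2)·0.5] / 0.3606 = [-0.0263 + 0.0525] / 0.3606 = 0.0727 ≈ 0.07
d₂ = d₁ − σ√T = 0.0727 − 0.3606 = -0.2880 ≈ -0.29
e^(−qT) = e^(−0.054·0.5) = 0.9734;  e^(−rT) = e^(−0.029·0.5) = 0.9856
N(−d₂) = N(0.29) = 0.6141;  N(−d₁) = N(-0.07) = 0.4721
P = 154·0.9856·0.6141 − 150·0.9734·0.4721 = 93.2096 − 68.9313 = 24.2783

€24.28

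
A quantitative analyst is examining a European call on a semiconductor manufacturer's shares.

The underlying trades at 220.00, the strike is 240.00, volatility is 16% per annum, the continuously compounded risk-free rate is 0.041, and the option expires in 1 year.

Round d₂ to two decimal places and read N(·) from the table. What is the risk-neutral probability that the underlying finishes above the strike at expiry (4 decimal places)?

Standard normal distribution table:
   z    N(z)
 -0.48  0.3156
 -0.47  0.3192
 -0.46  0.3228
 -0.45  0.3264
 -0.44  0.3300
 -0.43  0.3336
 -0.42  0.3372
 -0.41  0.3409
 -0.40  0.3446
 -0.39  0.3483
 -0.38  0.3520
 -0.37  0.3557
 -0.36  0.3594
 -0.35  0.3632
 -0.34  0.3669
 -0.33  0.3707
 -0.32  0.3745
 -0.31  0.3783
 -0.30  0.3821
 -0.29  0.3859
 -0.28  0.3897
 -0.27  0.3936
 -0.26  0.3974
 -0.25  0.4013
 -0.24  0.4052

σ√T = 0.16 × 1.0000 = 0.1600
d₁ = [ln(220/240) + (0.041 + 0.16²/2)·1] / 0.1600 = [-0.0870 + 0.0538] / 0.1600 = -0.2076 ⇒ -0.21
d₂ = d₁ − σ√T = -0.2076 − 0.1600 = -0.3676 ⇒ -0.37
Pr(exercise) under Q = N(d₂) = 0.3557

0.3557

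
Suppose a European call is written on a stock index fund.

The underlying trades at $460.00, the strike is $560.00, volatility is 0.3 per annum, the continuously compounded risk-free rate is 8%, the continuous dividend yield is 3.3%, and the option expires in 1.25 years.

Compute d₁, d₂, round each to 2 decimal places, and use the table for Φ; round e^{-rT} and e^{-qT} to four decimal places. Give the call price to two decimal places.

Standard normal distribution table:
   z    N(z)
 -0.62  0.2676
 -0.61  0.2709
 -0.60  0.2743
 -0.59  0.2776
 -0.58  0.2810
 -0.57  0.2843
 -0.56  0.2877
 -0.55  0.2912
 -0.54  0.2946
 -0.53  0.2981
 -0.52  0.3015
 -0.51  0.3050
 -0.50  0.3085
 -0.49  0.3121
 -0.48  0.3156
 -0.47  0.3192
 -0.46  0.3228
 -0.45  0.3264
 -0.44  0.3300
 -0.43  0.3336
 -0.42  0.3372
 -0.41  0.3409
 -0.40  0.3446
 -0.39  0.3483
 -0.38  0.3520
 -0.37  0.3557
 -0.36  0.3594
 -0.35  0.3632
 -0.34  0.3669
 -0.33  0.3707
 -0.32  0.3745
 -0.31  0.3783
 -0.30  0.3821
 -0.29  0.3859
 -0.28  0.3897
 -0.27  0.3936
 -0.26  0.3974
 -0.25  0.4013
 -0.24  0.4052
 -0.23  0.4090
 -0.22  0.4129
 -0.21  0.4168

σ√T = 0.3·√1.25 = 0.3354
d₁ = [ln(460/560) + (0.08 − 0.033 + 0.3²/2)·1.25] / 0.3354 = [-0.1967 + 0.1150] / 0.3354 = -0.2436 ≈ -0.24
d₂ = d₁ − σ√T = -0.2436 − 0.3354 = -0.5790 ≈ -0.58
e^(−qT) = e^(−0.033·1.25) = 0.9596;  e^(−rT) = e^(−0.08·1.25) = 0.9048
N(d₁) = N(-0.24) = 0.4052;  N(d₂) = N(-0.58) = 0.2810
C = 460·0.9596·0.4052 − 560·0.9048·0.2810 = 178.8618 − 142.3793 = 36.4824

$36.48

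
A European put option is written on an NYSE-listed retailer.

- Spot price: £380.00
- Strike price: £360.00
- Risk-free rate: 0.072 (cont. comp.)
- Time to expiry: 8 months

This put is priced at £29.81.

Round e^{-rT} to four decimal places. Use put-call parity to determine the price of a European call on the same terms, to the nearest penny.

exp(−rT) = exp(−0.072·0.6667) = 0.9531
Put-call parity: C − P = S − K·e^(−rT) = 380 − 360·0.9531 = 380 − 343.1160 = 36.8840
C = P + (C − P) = 29.81 + (36.8840) = 66.6940

£66.69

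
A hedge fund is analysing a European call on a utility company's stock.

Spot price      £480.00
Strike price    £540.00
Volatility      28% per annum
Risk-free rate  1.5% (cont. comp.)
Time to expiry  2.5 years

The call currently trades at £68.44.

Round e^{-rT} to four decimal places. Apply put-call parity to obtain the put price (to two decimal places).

e^(−rT) = e^(−0.015·2.5) = 0.9632
Put-call parity: C − P = S − K·e^(−rT) = 480 − 540·0.9632 = 480 − 520.1280 = -40.1280
P = C − (C − P) = 68.44 − (-40.1280) = 108.5680

£108.57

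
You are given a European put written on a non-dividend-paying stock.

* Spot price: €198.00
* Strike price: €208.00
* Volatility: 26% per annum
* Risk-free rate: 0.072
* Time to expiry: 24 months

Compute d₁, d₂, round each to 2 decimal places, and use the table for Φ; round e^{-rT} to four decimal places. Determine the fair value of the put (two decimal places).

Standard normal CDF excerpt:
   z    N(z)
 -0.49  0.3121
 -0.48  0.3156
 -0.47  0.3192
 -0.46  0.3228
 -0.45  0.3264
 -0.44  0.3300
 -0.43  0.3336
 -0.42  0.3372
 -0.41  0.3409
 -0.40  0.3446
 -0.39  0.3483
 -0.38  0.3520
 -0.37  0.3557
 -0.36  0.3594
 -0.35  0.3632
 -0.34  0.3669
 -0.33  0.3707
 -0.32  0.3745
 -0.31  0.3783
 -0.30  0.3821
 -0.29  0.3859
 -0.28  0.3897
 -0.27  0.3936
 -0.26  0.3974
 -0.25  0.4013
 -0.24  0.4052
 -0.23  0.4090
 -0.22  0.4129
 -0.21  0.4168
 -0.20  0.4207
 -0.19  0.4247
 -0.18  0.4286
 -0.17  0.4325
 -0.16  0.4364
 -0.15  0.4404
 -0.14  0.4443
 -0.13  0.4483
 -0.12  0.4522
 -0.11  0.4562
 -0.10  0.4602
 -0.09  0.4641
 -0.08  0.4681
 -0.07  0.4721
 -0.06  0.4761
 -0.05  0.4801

σ√T = 0.26 × 1.4142 = 0.3677
d₁ = [ln(198/208) + (0.072 + 0.26²/2)·2] / 0.3677 = [-0.0493 + 0.2116] / 0.3677 = 0.4415 ⇒ 0.44
d₂ = d₁ − σ√T = 0.4415 − 0.3677 = 0.0738 ⇒ 0.07
exp(−rT) = exp(−0.072·2) = 0.8659
N(−d₂) = N(-0.07) = 0.4721;  N(−d₁) = N(-0.44) = 0.3300
P = 208·0.8659·0.4721 − 198·0.3300 = 85.0286 − 65.3400 = 19.6886

€19.69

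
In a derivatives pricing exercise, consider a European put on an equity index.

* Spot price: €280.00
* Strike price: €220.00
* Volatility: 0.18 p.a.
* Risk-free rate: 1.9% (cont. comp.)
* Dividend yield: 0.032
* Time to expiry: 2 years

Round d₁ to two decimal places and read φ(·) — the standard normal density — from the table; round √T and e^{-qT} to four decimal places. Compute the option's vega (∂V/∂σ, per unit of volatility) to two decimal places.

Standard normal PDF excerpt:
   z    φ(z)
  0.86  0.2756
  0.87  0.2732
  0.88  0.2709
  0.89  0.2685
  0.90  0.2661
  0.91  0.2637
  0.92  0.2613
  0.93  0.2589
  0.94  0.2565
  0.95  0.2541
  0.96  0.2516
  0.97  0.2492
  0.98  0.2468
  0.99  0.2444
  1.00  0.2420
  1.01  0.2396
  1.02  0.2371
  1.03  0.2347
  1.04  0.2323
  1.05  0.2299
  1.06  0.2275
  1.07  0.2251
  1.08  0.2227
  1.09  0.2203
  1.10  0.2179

92.56

T = 2;  σ√T = 0.2546
ln(S/K) + (r − q + σ²/2)T = ln(280/220) + (0.019 − 0.032 + 0.18²/2)·2 = 0.2412 + 0.0064 = 0.2476
d₁ = 0.2476 / 0.2546 = 0.9725 ≈ 0.97
√T = √2 = 1.4142
φ(d₁) = φ(0.97) = 0.2492
e^(−qT) = e^(−0.032·2) = 0.9380
vega = S·e^(−qT)·φ(d₁)·√T = 280·0.9380·0.2492·1.4142 = 92.5592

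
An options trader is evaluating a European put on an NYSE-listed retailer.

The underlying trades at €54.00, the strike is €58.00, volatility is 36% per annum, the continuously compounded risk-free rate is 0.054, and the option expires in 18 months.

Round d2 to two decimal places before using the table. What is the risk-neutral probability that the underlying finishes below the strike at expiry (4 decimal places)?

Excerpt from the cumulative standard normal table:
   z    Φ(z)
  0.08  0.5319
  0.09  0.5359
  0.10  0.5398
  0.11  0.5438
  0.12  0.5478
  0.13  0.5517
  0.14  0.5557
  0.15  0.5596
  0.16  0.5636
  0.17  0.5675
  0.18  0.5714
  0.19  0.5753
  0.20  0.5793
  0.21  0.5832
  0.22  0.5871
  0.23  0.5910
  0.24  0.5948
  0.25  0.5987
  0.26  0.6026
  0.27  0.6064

0.5793

σ√T = 0.36 × 1.2247 = 0.4409
d₁ = [ln(54/58) + (0.054 + 0.36²/2)·1.5] / 0.4409 = [-0.0715 + 0.1782] / 0.4409 = 0.2421 → 0.24
d₂ = d₁ − σ√T = 0.2421 − 0.4409 = -0.1988 → -0.20
Risk-neutral Pr[S_T < K] = N(−d₂) = N(0.20) = 0.5793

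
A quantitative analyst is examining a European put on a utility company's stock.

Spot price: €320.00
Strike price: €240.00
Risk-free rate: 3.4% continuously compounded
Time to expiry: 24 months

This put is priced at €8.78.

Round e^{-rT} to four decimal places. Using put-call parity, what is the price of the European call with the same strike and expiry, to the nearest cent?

exp(−rT) = exp(−0.034·2) = 0.9343
Put-call parity: C − P = S − K·e^(−rT) = 320 − 240·0.9343 = 320 − 224.2320 = 95.7680
C = P + (C − P) = 8.78 + (95.7680) = 104.5480

€104.55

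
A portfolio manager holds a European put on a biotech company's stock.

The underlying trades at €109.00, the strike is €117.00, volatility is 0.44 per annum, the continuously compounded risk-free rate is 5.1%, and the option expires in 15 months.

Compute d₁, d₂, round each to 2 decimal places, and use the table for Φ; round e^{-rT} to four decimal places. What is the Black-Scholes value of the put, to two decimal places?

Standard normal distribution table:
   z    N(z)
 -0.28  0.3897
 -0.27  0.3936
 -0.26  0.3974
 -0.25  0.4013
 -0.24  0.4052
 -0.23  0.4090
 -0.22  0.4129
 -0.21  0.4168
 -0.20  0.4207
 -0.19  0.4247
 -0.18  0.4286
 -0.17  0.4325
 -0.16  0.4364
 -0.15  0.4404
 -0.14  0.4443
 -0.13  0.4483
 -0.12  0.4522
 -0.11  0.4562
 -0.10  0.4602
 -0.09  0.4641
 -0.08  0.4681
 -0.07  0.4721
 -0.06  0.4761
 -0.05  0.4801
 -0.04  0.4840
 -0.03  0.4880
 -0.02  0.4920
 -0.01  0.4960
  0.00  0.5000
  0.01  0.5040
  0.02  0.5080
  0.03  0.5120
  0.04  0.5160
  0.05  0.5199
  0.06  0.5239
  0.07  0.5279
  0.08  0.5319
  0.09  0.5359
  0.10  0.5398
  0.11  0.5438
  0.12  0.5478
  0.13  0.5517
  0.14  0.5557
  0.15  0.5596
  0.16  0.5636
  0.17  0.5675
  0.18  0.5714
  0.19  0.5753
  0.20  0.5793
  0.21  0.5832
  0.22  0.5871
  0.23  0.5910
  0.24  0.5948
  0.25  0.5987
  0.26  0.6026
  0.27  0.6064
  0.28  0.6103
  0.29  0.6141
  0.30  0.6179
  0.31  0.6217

σ√T = 0.44·√1.25 = 0.4919
d₁ = [ln(109/117) + (0.051 + 0.44²/2)·1.25] / 0.4919 = [-0.0708 + 0.1847] / 0.4919 = 0.2316 → 0.23
d₂ = d₁ − σ√T = 0.2316 − 0.4919 = -0.2604 → -0.26
e^(−rT) = e^(−0.051·1.25) = 0.9382
N(−d₂) = N(0.26) = 0.6026;  N(−d₁) = N(-0.23) = 0.4090
P = 117·0.9382·0.6026 − 109·0.4090 = 66.1470 − 44.5810 = 21.5660

€21.57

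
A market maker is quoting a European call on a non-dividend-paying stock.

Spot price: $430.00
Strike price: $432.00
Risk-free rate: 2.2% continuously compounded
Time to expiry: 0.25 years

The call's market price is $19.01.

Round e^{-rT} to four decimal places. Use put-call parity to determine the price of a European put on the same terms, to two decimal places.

e^(−rT) = e^(−0.022·0.25) = 0.9945
Put-call parity: C − P = S − K·e^(−rT) = 430 − 432·0.9945 = 430 − 429.6240 = 0.3760
P = C − (C − P) = 19.01 − (0.3760) = 18.6340

$18.63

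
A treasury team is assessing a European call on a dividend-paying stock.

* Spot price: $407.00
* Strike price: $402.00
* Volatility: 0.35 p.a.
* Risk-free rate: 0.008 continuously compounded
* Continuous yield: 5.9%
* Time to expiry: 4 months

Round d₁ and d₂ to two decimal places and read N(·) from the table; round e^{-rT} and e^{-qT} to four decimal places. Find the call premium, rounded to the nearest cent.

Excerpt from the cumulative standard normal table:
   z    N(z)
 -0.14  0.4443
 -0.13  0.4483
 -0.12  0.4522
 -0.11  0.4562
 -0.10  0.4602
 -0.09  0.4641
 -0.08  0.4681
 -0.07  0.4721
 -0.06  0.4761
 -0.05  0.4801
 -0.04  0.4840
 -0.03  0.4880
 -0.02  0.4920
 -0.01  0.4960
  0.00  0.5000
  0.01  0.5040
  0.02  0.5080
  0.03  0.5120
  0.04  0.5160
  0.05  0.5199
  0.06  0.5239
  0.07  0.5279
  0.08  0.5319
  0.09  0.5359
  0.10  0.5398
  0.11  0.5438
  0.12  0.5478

$30.97

σ√T = 0.35 × 0.5774 = 0.2021
ln(S/K) + (r − q + σ²/2)T = ln(407/402) + (0.008 − 0.059 + 0.35²/2)·0.3333 = 0.0124 + 0.0034 = 0.0158
d₁ = 0.0158 / 0.2021 = 0.0781 which rounds to 0.08
d₂ = d₁ − σ√T = 0.0781 − 0.2021 = -0.1240 which rounds to -0.12
e^(−qT) = e^(−0.059·0.3333) = 0.9805;  e^(−rT) = e^(−0.008·0.3333) = 0.9973
N(d₁) = N(0.08) = 0.5319;  N(d₂) = N(-0.12) = 0.4522
C = 407·0.9805·0.5319 − 402·0.9973·0.4522 = 212.2619 − 181.2936 = 30.9683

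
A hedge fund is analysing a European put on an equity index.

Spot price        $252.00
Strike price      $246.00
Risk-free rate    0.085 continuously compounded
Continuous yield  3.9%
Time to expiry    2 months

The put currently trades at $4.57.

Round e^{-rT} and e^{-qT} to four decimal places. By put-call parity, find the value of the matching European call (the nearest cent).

e^(−qT) = e^(−0.039·0.1667) = 0.9935;  e^(−rT) = e^(−0.085·0.1667) = 0.9859
Put-call parity: C − P = S·e^(−qT) − K·e^(−rT) = 252·0.9935 − 246·0.9859 = 250.3620 − 242.5314 = 7.8306
C = P + (C − P) = 4.57 + (7.8306) = 12.4006

$12.40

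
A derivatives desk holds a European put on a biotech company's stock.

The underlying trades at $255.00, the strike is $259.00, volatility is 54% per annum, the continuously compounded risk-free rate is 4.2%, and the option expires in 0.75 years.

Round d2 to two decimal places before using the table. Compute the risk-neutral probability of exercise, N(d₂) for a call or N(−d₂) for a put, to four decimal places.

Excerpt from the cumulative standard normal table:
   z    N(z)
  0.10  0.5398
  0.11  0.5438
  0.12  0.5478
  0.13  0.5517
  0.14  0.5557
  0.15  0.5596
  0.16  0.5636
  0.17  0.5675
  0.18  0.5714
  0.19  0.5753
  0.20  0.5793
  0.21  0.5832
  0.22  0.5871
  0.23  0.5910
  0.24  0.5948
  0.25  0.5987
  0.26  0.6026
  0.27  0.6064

0.5793

σ√T = 0.54·√0.75 = 0.4677
ln(S/K) + (r + σ²/2)T = ln(255/259) + (0.042 + 0.54²/2)·0.75 = -0.0156 + 0.1409 = 0.1253
d₁ = 0.1253 / 0.4677 = 0.2679 ≈ 0.27
d₂ = d₁ − σ√T = 0.2679 − 0.4677 = -0.1998 ≈ -0.20
Pr(exercise) under Q = N(−d₂) = N(0.20) = 0.5793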